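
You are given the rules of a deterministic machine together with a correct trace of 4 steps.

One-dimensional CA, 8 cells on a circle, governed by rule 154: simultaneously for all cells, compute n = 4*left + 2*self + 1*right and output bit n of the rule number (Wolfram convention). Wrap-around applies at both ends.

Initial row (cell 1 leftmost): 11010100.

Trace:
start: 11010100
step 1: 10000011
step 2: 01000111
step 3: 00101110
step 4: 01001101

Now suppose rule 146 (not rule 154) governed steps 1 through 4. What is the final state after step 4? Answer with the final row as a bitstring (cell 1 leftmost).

00110000

(re-executing steps 1..4 under rule 146; state before step 1: 11010100)
step 1: 00000011
step 2: 10000100
step 3: 01001011
step 4: 00110000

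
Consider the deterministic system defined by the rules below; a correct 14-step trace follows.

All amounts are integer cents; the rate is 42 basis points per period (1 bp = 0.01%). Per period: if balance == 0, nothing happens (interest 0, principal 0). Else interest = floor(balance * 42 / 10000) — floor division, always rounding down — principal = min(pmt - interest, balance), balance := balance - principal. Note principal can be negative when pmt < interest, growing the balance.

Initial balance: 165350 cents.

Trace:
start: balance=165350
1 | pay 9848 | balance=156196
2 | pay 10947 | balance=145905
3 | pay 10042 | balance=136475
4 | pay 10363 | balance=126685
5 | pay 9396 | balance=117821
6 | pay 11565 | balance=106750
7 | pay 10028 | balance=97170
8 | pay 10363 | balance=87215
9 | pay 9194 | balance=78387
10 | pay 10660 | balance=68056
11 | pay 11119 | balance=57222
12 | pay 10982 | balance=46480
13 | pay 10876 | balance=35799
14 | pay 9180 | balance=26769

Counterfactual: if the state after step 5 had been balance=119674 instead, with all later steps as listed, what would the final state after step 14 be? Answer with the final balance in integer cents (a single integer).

28693

state after step 5 := balance=119674
6 | pay 11565 | balance=108611
7 | pay 10028 | balance=99039
8 | pay 10363 | balance=89091
9 | pay 9194 | balance=80271
10 | pay 10660 | balance=69948
11 | pay 11119 | balance=59122
12 | pay 10982 | balance=48388
13 | pay 10876 | balance=37715
14 | pay 9180 | balance=28693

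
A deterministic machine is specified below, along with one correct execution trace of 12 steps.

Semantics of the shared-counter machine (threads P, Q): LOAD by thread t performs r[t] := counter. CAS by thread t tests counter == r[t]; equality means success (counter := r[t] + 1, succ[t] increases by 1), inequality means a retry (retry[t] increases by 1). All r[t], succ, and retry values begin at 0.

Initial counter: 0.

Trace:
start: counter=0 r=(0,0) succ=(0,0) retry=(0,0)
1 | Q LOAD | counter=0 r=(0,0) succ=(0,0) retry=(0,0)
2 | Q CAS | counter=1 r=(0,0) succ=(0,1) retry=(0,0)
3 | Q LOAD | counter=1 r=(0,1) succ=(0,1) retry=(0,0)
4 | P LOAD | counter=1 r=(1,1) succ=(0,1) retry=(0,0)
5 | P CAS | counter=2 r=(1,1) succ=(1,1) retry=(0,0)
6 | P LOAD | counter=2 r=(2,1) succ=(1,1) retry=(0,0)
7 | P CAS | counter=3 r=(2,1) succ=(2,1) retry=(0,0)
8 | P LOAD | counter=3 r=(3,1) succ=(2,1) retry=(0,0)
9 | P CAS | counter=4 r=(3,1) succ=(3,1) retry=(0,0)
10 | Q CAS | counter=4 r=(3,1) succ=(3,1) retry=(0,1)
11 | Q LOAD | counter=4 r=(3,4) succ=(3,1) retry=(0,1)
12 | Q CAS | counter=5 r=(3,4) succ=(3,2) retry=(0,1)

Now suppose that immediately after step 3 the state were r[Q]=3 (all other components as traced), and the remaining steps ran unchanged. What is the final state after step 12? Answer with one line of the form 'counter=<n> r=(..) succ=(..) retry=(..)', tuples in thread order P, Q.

state after step 3 := counter=1 r=(0,3) succ=(0,1) retry=(0,0)
4 | P LOAD | counter=1 r=(1,3) succ=(0,1) retry=(0,0)
5 | P CAS | counter=2 r=(1,3) succ=(1,1) retry=(0,0)
6 | P LOAD | counter=2 r=(2,3) succ=(1,1) retry=(0,0)
7 | P CAS | counter=3 r=(2,3) succ=(2,1) retry=(0,0)
8 | P LOAD | counter=3 r=(3,3) succ=(2,1) retry=(0,0)
9 | P CAS | counter=4 r=(3,3) succ=(3,1) retry=(0,0)
10 | Q CAS | counter=4 r=(3,3) succ=(3,1) retry=(0,1)
11 | Q LOAD | counter=4 r=(3,4) succ=(3,1) retry=(0,1)
12 | Q CAS | counter=5 r=(3,4) succ=(3,2) retry=(0,1)

counter=5 r=(3,4) succ=(3,2) retry=(0,1)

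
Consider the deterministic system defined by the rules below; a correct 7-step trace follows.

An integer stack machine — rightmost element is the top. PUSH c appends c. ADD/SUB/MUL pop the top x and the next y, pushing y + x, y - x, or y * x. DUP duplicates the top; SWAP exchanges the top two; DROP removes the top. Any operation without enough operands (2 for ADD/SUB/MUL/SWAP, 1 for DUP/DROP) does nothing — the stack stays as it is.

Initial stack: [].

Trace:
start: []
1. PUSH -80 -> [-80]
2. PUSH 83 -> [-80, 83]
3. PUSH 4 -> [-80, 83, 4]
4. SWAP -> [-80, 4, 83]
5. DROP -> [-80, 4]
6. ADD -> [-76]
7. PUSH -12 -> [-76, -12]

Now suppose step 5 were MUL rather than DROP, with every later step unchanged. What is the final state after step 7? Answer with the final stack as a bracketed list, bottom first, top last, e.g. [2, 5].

[252, -12]

(re-executing from step 5 with the substitution; state before step 5: [-80, 4, 83])
5. MUL -> [-80, 332]
6. ADD -> [252]
7. PUSH -12 -> [252, -12]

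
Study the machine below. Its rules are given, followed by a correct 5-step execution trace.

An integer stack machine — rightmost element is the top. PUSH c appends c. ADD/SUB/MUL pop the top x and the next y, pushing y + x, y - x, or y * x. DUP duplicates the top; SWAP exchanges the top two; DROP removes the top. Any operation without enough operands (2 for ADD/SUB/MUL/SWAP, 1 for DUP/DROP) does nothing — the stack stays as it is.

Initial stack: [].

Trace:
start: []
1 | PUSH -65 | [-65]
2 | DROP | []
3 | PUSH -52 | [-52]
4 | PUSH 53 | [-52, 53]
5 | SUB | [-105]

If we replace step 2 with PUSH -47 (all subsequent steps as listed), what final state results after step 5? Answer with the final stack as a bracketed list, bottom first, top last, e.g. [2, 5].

(re-executing from step 2 with the substitution; state before step 2: [-65])
2 | PUSH -47 | [-65, -47]
3 | PUSH -52 | [-65, -47, -52]
4 | PUSH 53 | [-65, -47, -52, 53]
5 | SUB | [-65, -47, -105]

[-65, -47, -105]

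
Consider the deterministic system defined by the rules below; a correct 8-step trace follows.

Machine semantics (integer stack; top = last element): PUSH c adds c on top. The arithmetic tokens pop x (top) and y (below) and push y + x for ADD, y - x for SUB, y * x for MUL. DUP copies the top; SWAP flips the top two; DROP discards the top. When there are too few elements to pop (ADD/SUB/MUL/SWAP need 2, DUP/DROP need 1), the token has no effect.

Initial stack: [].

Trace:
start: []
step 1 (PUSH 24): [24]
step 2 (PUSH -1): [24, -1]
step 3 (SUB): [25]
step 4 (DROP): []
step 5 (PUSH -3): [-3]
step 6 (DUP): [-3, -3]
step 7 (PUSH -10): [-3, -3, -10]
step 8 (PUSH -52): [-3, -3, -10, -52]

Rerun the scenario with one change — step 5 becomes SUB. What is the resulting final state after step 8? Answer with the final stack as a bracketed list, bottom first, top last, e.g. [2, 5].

[-10, -52]

(re-executing from step 5 with the substitution; state before step 5: [])
step 5 (SUB): []
step 6 (DUP): []
step 7 (PUSH -10): [-10]
step 8 (PUSH -52): [-10, -52]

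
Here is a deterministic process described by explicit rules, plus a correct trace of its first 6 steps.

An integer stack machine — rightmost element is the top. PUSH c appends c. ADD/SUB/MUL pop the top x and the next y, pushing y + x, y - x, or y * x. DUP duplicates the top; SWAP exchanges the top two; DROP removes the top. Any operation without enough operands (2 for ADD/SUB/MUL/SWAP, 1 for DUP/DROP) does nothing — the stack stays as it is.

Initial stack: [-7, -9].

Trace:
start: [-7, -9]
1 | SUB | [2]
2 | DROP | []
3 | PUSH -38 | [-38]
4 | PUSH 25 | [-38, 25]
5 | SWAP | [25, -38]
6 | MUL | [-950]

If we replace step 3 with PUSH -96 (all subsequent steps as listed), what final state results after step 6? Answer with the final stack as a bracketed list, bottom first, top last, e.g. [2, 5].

[-2400]

(re-executing from step 3 with the substitution; state before step 3: [])
3 | PUSH -96 | [-96]
4 | PUSH 25 | [-96, 25]
5 | SWAP | [25, -96]
6 | MUL | [-2400]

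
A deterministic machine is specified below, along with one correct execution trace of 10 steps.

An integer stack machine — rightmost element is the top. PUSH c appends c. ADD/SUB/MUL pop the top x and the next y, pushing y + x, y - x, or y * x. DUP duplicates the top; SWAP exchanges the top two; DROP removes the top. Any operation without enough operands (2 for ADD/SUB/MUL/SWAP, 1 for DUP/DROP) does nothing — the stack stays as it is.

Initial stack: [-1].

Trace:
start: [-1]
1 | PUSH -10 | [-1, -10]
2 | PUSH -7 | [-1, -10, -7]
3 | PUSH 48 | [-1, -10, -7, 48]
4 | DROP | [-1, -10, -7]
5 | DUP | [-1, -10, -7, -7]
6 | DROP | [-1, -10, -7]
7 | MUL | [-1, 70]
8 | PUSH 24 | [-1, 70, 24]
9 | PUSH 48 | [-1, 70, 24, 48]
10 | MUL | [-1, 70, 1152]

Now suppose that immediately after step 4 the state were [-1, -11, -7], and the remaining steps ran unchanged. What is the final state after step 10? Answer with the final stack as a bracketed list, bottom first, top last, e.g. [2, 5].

state after step 4 := [-1, -11, -7]
5 | DUP | [-1, -11, -7, -7]
6 | DROP | [-1, -11, -7]
7 | MUL | [-1, 77]
8 | PUSH 24 | [-1, 77, 24]
9 | PUSH 48 | [-1, 77, 24, 48]
10 | MUL | [-1, 77, 1152]

[-1, 77, 1152]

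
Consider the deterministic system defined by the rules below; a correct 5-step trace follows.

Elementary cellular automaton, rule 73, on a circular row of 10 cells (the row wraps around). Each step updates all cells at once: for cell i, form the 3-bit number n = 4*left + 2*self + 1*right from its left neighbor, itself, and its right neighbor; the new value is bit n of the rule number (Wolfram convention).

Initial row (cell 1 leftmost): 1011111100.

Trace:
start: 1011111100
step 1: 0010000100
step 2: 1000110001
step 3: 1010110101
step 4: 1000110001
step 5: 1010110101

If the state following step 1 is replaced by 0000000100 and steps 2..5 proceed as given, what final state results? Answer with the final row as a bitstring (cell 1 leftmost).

state after step 1 := 0000000100
step 2: 1111110001
step 3: 0000010101
step 4: 0111000000
step 5: 0101011111

0101011111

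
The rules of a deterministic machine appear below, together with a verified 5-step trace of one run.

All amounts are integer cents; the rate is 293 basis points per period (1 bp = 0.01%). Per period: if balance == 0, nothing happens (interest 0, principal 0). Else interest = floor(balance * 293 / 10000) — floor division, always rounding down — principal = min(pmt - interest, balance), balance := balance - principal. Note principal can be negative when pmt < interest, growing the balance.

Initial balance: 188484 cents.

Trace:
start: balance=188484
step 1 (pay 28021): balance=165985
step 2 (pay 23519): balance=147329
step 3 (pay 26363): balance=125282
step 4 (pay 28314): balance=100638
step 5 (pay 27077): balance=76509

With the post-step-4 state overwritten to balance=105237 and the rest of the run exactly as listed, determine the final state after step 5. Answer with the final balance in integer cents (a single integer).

81243

state after step 4 := balance=105237
step 5 (pay 27077): balance=81243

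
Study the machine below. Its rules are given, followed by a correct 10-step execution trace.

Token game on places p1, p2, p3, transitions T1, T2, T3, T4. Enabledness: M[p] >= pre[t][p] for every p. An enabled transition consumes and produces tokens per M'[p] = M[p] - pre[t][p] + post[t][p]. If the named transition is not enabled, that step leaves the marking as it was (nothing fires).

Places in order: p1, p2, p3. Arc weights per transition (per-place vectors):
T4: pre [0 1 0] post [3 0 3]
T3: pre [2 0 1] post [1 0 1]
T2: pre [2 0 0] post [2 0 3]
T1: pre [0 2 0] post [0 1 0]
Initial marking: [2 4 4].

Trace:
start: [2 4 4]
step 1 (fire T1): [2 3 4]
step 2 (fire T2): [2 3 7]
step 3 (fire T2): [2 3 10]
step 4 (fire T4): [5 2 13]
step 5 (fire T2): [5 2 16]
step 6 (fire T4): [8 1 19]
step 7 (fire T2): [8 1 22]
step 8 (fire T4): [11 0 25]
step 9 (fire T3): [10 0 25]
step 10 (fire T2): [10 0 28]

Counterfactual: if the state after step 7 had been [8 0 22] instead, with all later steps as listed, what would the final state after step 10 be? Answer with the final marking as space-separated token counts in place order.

7 0 25

state after step 7 := [8 0 22]
step 8 (fire T4): [8 0 22]
step 9 (fire T3): [7 0 22]
step 10 (fire T2): [7 0 25]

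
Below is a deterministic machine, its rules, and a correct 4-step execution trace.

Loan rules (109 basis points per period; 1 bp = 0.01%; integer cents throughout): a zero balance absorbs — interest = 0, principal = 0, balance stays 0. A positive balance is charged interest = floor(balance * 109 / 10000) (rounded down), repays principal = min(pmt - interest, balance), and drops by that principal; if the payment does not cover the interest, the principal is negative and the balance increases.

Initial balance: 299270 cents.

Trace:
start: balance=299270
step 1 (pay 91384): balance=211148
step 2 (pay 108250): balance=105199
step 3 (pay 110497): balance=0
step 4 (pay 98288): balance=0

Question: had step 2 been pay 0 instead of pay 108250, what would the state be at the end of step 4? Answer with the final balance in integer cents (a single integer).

8137

(re-executing from step 2 with the substitution; state before step 2: balance=211148)
step 2 (pay 0): balance=213449
step 3 (pay 110497): balance=105278
step 4 (pay 98288): balance=8137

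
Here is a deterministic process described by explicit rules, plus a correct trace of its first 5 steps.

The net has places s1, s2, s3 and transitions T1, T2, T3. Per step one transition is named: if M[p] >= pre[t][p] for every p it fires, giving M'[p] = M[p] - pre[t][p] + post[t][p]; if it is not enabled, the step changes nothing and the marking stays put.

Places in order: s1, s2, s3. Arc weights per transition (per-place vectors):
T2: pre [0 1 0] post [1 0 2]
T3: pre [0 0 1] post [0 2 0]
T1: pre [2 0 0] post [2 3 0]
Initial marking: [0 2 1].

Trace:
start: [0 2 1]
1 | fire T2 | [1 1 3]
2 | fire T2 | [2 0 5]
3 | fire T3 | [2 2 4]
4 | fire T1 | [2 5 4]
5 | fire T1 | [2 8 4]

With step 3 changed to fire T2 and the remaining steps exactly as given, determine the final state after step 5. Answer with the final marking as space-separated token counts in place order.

(re-executing from step 3 with the substitution; state before step 3: [2 0 5])
3 | fire T2 | [2 0 5]
4 | fire T1 | [2 3 5]
5 | fire T1 | [2 6 5]

2 6 5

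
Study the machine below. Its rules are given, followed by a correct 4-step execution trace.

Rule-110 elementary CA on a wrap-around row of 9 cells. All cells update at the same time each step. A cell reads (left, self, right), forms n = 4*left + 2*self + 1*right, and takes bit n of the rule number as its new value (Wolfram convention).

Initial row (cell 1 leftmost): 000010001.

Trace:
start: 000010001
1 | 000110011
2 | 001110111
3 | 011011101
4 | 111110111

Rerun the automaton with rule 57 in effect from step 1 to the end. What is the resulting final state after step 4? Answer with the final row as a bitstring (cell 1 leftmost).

101001010

(re-executing steps 1..4 under rule 57; state before step 1: 000010001)
1 | 111001100
2 | 100101010
3 | 010010101
4 | 101001010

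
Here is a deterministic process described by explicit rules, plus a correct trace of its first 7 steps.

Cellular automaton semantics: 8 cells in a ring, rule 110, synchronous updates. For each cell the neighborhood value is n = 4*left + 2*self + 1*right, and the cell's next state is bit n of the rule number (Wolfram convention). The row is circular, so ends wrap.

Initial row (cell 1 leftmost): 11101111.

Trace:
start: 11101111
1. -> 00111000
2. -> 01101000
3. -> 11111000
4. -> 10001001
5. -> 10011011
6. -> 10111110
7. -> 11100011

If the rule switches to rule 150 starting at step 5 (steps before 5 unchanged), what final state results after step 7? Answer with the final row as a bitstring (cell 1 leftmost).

10110000

(re-executing steps 5..7 under rule 150; state before step 5: 10001001)
5. -> 01011110
6. -> 11001101
7. -> 10110000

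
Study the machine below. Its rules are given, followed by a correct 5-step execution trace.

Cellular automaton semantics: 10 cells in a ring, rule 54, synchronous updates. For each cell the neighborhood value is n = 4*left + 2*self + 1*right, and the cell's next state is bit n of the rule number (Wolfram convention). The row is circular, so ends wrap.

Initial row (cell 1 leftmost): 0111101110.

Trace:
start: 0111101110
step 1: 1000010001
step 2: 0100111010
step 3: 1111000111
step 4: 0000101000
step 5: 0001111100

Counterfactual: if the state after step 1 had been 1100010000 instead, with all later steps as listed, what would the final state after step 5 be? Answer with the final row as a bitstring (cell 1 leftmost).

state after step 1 := 1100010000
step 2: 0010111001
step 3: 1111000111
step 4: 0000101000
step 5: 0001111100

0001111100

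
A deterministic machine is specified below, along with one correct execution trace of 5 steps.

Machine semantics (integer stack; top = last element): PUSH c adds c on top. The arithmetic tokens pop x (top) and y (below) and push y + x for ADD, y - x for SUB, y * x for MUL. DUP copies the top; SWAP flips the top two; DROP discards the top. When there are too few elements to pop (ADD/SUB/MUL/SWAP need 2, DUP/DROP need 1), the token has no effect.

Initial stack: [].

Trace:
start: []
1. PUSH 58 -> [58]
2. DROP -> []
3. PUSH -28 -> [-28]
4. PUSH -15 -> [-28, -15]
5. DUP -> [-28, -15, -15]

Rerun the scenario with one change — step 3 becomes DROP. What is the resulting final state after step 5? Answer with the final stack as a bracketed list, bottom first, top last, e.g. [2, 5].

[-15, -15]

(re-executing from step 3 with the substitution; state before step 3: [])
3. DROP -> []
4. PUSH -15 -> [-15]
5. DUP -> [-15, -15]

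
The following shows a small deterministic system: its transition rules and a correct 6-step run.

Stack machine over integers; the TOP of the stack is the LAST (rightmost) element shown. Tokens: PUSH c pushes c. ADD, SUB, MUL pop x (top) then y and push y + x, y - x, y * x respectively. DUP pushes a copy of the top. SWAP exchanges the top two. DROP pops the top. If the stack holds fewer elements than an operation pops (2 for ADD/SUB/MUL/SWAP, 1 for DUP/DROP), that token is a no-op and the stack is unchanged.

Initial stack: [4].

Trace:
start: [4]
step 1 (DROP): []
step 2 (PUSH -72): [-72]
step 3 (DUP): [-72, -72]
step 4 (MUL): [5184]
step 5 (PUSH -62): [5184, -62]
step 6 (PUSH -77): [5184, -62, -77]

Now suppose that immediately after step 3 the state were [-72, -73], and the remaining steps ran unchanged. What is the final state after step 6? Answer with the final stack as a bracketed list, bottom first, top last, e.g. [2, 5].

state after step 3 := [-72, -73]
step 4 (MUL): [5256]
step 5 (PUSH -62): [5256, -62]
step 6 (PUSH -77): [5256, -62, -77]

[5256, -62, -77]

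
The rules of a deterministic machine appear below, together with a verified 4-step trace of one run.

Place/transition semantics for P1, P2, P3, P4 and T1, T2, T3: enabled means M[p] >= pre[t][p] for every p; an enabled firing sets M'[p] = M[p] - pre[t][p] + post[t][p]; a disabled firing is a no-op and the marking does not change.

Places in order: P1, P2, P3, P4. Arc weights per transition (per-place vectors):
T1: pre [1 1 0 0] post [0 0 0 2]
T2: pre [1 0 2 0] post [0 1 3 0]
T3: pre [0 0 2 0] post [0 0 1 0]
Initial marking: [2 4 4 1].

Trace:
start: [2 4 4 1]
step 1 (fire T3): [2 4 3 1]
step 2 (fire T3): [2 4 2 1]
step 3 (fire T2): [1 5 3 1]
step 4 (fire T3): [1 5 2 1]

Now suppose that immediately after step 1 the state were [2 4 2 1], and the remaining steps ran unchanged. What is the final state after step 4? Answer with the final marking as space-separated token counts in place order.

2 4 1 1

state after step 1 := [2 4 2 1]
step 2 (fire T3): [2 4 1 1]
step 3 (fire T2): [2 4 1 1]
step 4 (fire T3): [2 4 1 1]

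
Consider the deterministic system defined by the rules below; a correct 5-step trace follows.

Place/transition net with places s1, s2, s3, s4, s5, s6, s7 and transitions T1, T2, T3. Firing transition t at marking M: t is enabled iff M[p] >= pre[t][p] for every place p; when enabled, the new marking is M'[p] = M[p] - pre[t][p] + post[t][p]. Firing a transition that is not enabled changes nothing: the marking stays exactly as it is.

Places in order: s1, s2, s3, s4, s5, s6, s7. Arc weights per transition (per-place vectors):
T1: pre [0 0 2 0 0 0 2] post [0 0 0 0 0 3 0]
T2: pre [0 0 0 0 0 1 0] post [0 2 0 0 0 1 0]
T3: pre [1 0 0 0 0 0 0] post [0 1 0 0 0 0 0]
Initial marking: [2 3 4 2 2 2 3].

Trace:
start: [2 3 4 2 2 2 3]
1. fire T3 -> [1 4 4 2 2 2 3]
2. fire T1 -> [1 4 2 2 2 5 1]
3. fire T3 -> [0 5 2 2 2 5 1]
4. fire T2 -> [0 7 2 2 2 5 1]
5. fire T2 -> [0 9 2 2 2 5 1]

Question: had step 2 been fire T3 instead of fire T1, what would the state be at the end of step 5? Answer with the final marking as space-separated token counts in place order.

(re-executing from step 2 with the substitution; state before step 2: [1 4 4 2 2 2 3])
2. fire T3 -> [0 5 4 2 2 2 3]
3. fire T3 -> [0 5 4 2 2 2 3]
4. fire T2 -> [0 7 4 2 2 2 3]
5. fire T2 -> [0 9 4 2 2 2 3]

0 9 4 2 2 2 3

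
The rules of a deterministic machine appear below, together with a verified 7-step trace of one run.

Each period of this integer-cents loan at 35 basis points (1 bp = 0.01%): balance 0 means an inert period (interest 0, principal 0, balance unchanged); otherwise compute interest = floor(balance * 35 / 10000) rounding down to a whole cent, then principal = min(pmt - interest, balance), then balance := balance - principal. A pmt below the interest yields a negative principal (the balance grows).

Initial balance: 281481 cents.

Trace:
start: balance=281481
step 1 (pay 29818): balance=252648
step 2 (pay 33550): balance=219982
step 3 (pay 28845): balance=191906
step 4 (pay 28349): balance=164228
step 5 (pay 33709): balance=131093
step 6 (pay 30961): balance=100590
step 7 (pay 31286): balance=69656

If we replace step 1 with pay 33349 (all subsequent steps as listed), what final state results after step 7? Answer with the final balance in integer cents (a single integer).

66051

(re-executing from step 1 with the substitution; state before step 1: balance=281481)
step 1 (pay 33349): balance=249117
step 2 (pay 33550): balance=216438
step 3 (pay 28845): balance=188350
step 4 (pay 28349): balance=160660
step 5 (pay 33709): balance=127513
step 6 (pay 30961): balance=96998
step 7 (pay 31286): balance=66051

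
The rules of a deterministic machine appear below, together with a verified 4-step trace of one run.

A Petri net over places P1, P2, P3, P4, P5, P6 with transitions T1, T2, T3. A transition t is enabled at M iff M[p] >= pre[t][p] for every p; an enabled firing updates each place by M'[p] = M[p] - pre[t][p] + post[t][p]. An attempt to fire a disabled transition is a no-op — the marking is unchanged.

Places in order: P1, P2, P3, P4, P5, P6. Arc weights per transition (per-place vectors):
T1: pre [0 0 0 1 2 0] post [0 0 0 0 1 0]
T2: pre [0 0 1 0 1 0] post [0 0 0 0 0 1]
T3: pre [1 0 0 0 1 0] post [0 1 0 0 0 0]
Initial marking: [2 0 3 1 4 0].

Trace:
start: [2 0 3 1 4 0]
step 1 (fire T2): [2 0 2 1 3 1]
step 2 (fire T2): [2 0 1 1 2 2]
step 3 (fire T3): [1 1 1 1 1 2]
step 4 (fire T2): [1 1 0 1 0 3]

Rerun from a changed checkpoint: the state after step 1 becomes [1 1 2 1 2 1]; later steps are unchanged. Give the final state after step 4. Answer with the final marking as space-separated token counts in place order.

0 2 1 1 0 2

state after step 1 := [1 1 2 1 2 1]
step 2 (fire T2): [1 1 1 1 1 2]
step 3 (fire T3): [0 2 1 1 0 2]
step 4 (fire T2): [0 2 1 1 0 2]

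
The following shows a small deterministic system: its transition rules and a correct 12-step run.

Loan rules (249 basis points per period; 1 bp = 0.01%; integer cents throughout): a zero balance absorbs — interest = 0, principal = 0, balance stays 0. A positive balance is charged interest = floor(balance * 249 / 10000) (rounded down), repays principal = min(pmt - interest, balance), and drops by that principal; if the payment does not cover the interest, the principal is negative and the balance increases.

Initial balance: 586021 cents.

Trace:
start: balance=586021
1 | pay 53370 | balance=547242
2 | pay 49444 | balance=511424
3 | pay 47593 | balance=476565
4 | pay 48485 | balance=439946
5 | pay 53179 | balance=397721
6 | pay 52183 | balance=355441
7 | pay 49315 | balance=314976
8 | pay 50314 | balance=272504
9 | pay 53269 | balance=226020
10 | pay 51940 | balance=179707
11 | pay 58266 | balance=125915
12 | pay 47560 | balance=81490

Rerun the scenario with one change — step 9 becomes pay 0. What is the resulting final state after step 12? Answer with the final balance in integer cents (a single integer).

(re-executing from step 9 with the substitution; state before step 9: balance=272504)
9 | pay 0 | balance=279289
10 | pay 51940 | balance=234303
11 | pay 58266 | balance=181871
12 | pay 47560 | balance=138839

138839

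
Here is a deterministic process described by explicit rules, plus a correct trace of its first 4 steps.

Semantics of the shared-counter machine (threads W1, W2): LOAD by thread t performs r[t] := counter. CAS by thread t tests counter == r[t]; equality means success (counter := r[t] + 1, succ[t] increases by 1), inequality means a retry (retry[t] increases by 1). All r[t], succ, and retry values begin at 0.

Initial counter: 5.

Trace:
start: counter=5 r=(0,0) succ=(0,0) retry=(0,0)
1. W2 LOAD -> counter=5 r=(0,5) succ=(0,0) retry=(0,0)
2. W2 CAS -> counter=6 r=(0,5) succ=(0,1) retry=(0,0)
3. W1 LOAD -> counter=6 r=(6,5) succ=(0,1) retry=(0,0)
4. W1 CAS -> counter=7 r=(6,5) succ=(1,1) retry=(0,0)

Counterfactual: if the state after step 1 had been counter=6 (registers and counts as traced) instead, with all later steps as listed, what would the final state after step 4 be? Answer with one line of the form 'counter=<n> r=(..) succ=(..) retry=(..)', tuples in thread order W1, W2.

counter=7 r=(6,5) succ=(1,0) retry=(0,1)

state after step 1 := counter=6 r=(0,5) succ=(0,0) retry=(0,0)
2. W2 CAS -> counter=6 r=(0,5) succ=(0,0) retry=(0,1)
3. W1 LOAD -> counter=6 r=(6,5) succ=(0,0) retry=(0,1)
4. W1 CAS -> counter=7 r=(6,5) succ=(1,0) retry=(0,1)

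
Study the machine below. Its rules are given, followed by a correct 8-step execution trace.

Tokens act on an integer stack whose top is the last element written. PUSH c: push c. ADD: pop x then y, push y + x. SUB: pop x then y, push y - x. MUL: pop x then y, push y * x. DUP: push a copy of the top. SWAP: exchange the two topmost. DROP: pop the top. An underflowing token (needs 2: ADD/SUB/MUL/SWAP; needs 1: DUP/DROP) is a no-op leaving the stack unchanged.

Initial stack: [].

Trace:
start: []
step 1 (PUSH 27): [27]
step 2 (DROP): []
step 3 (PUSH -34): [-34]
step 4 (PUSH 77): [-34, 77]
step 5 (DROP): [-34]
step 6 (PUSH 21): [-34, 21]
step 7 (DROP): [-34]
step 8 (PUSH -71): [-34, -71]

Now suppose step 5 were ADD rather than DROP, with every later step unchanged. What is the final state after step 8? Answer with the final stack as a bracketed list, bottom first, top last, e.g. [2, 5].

(re-executing from step 5 with the substitution; state before step 5: [-34, 77])
step 5 (ADD): [43]
step 6 (PUSH 21): [43, 21]
step 7 (DROP): [43]
step 8 (PUSH -71): [43, -71]

[43, -71]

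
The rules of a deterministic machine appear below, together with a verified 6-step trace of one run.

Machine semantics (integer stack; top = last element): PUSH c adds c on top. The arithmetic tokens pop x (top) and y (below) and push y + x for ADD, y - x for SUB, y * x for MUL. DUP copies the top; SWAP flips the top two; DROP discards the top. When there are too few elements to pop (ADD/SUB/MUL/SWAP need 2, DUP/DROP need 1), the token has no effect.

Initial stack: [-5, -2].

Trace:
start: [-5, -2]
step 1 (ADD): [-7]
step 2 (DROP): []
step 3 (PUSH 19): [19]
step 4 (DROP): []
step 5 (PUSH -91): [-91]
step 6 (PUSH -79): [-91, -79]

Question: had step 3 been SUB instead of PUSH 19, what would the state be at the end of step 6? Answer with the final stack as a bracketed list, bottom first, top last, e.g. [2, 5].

[-91, -79]

(re-executing from step 3 with the substitution; state before step 3: [])
step 3 (SUB): []
step 4 (DROP): []
step 5 (PUSH -91): [-91]
step 6 (PUSH -79): [-91, -79]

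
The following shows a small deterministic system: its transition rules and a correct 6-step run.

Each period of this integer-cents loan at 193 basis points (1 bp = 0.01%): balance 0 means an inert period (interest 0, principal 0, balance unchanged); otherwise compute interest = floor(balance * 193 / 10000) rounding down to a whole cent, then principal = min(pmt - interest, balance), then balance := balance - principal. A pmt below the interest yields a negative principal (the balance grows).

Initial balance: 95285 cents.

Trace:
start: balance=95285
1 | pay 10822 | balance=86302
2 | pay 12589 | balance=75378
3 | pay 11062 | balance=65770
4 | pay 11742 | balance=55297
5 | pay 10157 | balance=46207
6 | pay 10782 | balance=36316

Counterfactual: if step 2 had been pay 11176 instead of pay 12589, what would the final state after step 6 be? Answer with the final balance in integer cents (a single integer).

37842

(re-executing from step 2 with the substitution; state before step 2: balance=86302)
2 | pay 11176 | balance=76791
3 | pay 11062 | balance=67211
4 | pay 11742 | balance=56766
5 | pay 10157 | balance=47704
6 | pay 10782 | balance=37842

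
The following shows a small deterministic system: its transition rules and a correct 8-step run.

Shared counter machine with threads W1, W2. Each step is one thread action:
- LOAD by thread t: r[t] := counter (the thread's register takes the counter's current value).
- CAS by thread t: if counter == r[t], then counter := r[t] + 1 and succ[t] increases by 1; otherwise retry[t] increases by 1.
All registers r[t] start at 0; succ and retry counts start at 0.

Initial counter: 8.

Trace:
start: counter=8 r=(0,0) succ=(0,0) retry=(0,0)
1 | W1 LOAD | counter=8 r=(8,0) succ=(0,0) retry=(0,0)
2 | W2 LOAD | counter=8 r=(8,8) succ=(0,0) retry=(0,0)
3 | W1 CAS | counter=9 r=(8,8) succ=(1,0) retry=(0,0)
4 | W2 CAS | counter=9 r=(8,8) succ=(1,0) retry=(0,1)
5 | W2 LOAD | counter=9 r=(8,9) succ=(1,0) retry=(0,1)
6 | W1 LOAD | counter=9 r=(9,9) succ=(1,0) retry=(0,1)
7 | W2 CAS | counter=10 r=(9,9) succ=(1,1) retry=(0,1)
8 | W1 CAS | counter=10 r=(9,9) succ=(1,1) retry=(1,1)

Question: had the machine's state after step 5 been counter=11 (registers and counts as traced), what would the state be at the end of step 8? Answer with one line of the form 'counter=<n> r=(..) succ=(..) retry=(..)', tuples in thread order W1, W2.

counter=12 r=(11,9) succ=(2,0) retry=(0,2)

state after step 5 := counter=11 r=(8,9) succ=(1,0) retry=(0,1)
6 | W1 LOAD | counter=11 r=(11,9) succ=(1,0) retry=(0,1)
7 | W2 CAS | counter=11 r=(11,9) succ=(1,0) retry=(0,2)
8 | W1 CAS | counter=12 r=(11,9) succ=(2,0) retry=(0,2)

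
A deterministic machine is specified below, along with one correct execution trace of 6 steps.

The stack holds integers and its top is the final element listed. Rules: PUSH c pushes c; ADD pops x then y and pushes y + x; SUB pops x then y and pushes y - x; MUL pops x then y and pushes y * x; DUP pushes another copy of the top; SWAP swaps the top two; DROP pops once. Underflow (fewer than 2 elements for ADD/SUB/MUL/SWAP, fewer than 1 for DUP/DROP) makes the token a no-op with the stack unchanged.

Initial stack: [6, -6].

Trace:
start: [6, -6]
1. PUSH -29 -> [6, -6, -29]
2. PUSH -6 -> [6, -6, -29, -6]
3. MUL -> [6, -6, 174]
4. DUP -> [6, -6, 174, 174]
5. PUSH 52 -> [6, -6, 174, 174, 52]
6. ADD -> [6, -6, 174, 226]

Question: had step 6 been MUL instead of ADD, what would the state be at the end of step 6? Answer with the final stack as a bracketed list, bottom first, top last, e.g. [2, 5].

[6, -6, 174, 9048]

(re-executing from step 6 with the substitution; state before step 6: [6, -6, 174, 174, 52])
6. MUL -> [6, -6, 174, 9048]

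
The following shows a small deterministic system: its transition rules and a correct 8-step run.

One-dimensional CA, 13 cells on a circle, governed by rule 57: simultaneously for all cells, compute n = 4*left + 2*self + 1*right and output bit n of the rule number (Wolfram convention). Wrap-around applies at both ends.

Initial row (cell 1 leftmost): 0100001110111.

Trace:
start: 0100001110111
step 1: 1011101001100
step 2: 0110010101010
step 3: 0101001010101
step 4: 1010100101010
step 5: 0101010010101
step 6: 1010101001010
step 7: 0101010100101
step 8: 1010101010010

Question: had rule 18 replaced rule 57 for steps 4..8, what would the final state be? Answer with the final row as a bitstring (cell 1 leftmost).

(re-executing steps 4..8 under rule 18; state before step 4: 0101001010101)
step 4: 0000110000000
step 5: 0001001000000
step 6: 0010110100000
step 7: 0100000010000
step 8: 1010000101000

1010000101000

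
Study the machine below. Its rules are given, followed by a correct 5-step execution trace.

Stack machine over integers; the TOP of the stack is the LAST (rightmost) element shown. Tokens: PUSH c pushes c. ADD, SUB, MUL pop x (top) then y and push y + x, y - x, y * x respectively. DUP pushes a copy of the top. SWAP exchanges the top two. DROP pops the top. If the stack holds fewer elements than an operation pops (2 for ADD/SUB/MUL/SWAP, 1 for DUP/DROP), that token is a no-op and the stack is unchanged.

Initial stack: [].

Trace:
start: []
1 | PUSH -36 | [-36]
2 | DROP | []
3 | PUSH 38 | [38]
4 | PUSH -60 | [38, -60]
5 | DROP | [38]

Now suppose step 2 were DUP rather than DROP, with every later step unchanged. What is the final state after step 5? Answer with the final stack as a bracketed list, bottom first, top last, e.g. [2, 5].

(re-executing from step 2 with the substitution; state before step 2: [-36])
2 | DUP | [-36, -36]
3 | PUSH 38 | [-36, -36, 38]
4 | PUSH -60 | [-36, -36, 38, -60]
5 | DROP | [-36, -36, 38]

[-36, -36, 38]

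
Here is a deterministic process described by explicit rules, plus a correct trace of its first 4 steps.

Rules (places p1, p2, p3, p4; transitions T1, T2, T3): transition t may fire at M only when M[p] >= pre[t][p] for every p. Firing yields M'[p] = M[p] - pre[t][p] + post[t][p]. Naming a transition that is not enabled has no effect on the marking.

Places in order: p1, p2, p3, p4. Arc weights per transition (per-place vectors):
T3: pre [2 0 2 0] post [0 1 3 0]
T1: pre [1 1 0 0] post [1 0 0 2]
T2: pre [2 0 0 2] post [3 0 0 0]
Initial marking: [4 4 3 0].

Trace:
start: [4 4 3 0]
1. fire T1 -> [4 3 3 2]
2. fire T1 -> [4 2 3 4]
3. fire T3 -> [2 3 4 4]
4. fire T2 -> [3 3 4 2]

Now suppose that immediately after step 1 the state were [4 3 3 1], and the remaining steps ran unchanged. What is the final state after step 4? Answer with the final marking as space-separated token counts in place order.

state after step 1 := [4 3 3 1]
2. fire T1 -> [4 2 3 3]
3. fire T3 -> [2 3 4 3]
4. fire T2 -> [3 3 4 1]

3 3 4 1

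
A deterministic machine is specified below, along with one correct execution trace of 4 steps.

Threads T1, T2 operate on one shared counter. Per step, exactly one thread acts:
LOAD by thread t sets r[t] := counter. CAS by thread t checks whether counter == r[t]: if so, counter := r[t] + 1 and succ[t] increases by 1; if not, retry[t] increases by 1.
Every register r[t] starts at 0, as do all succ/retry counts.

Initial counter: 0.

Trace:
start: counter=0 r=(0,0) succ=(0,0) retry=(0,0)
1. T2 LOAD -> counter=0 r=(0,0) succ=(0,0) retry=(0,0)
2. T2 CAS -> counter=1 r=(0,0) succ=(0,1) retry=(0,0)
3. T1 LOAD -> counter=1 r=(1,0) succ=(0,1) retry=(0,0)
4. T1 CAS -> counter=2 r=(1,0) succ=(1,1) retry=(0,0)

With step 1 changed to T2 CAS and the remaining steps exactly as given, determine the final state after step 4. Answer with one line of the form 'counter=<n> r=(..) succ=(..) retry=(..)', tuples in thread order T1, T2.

counter=2 r=(1,0) succ=(1,1) retry=(0,1)

(re-executing from step 1 with the substitution; state before step 1: counter=0 r=(0,0) succ=(0,0) retry=(0,0))
1. T2 CAS -> counter=1 r=(0,0) succ=(0,1) retry=(0,0)
2. T2 CAS -> counter=1 r=(0,0) succ=(0,1) retry=(0,1)
3. T1 LOAD -> counter=1 r=(1,0) succ=(0,1) retry=(0,1)
4. T1 CAS -> counter=2 r=(1,0) succ=(1,1) retry=(0,1)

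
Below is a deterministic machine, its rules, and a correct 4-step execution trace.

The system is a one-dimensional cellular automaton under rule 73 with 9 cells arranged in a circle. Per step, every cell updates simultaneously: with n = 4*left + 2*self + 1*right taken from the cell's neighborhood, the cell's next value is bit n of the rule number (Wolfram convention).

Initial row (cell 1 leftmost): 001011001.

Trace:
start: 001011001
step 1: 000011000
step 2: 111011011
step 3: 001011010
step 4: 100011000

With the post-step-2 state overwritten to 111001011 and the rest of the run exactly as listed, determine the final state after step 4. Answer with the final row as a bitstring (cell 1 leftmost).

state after step 2 := 111001011
step 3: 001000010
step 4: 100011000

100011000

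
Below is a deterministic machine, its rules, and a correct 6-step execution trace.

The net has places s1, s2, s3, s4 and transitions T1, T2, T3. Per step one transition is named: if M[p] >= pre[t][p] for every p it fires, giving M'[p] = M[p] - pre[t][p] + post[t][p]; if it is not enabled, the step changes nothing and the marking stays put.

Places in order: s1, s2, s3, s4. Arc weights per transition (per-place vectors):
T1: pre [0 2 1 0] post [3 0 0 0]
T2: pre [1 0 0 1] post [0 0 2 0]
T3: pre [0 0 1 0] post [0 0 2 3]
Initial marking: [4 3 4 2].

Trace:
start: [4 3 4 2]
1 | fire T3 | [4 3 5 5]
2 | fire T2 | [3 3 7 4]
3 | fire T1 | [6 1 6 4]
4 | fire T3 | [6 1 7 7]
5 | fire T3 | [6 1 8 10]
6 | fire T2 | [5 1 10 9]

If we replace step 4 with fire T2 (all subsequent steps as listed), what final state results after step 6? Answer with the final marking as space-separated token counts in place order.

4 1 11 5

(re-executing from step 4 with the substitution; state before step 4: [6 1 6 4])
4 | fire T2 | [5 1 8 3]
5 | fire T3 | [5 1 9 6]
6 | fire T2 | [4 1 11 5]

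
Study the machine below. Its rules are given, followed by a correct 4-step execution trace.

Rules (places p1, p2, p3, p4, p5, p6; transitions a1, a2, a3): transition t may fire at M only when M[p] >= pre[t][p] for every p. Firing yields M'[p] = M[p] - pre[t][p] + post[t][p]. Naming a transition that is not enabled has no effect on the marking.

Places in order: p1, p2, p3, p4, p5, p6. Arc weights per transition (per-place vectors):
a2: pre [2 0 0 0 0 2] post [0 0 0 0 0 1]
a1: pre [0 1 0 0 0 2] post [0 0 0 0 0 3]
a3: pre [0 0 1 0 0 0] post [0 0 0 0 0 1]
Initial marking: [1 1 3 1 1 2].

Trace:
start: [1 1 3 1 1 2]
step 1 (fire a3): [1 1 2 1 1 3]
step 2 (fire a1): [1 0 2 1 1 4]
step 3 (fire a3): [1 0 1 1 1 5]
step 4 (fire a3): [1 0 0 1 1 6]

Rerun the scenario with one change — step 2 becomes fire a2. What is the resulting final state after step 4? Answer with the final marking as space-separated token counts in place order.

(re-executing from step 2 with the substitution; state before step 2: [1 1 2 1 1 3])
step 2 (fire a2): [1 1 2 1 1 3]
step 3 (fire a3): [1 1 1 1 1 4]
step 4 (fire a3): [1 1 0 1 1 5]

1 1 0 1 1 5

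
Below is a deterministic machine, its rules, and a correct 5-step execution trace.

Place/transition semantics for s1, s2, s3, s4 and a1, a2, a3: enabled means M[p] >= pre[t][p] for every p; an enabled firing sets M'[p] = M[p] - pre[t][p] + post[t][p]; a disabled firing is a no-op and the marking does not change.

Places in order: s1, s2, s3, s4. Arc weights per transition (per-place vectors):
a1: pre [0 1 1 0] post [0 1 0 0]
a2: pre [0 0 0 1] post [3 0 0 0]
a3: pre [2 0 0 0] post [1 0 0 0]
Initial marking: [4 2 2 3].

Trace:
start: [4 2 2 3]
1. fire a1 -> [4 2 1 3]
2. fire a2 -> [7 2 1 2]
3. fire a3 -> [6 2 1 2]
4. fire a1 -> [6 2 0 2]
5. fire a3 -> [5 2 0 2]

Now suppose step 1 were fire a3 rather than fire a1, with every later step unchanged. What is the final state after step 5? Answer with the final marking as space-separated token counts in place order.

4 2 1 2

(re-executing from step 1 with the substitution; state before step 1: [4 2 2 3])
1. fire a3 -> [3 2 2 3]
2. fire a2 -> [6 2 2 2]
3. fire a3 -> [5 2 2 2]
4. fire a1 -> [5 2 1 2]
5. fire a3 -> [4 2 1 2]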